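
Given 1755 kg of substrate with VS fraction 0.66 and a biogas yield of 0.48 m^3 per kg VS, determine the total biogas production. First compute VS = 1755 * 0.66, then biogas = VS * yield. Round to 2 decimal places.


Compute volatile solids:
  VS = mass * VS_fraction = 1755 * 0.66 = 1158.3 kg
Calculate biogas volume:
  Biogas = VS * specific_yield = 1158.3 * 0.48
  Biogas = 555.98 m^3

555.98


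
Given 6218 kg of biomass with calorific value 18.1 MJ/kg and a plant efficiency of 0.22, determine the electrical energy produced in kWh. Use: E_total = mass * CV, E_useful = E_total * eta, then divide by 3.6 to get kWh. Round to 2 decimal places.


Total energy = mass * CV = 6218 * 18.1 = 112545.8 MJ
Useful energy = total * eta = 112545.8 * 0.22 = 24760.08 MJ
Convert to kWh: 24760.08 / 3.6
Useful energy = 6877.80 kWh

6877.80


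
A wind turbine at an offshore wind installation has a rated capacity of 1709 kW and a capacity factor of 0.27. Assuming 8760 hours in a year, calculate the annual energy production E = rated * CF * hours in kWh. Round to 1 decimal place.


Annual energy = rated_kW * capacity_factor * hours_per_year
Given: P_rated = 1709 kW, CF = 0.27, hours = 8760
E = 1709 * 0.27 * 8760
E = 4042126.8 kWh

4042126.8


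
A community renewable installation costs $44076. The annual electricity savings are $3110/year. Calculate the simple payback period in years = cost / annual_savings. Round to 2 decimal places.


Simple payback period = initial cost / annual savings
Payback = 44076 / 3110
Payback = 14.17 years

14.17


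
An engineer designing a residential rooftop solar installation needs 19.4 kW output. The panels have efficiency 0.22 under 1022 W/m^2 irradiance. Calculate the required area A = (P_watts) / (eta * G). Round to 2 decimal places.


Convert target power to watts: P = 19.4 * 1000 = 19400.0 W
Compute denominator: eta * G = 0.22 * 1022 = 224.84
Required area A = P / (eta * G) = 19400.0 / 224.84
A = 86.28 m^2

86.28


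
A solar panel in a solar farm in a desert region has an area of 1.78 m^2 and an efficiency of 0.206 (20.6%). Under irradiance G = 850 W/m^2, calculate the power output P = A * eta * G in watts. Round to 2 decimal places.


Use the solar power formula P = A * eta * G.
Given: A = 1.78 m^2, eta = 0.206, G = 850 W/m^2
P = 1.78 * 0.206 * 850
P = 311.68 W

311.68


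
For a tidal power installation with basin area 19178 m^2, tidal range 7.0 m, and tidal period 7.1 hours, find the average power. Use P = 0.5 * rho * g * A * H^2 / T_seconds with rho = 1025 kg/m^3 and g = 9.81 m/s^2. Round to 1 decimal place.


Convert period to seconds: T = 7.1 * 3600 = 25560.0 s
H^2 = 7.0^2 = 49.0
P = 0.5 * rho * g * A * H^2 / T
P = 0.5 * 1025 * 9.81 * 19178 * 49.0 / 25560.0
P = 184842.3 W

184842.3


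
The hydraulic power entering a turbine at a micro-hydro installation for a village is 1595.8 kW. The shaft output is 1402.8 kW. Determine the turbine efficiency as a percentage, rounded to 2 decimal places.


Turbine efficiency = (output power / input power) * 100
eta = (1402.8 / 1595.8) * 100
eta = 87.91%

87.91


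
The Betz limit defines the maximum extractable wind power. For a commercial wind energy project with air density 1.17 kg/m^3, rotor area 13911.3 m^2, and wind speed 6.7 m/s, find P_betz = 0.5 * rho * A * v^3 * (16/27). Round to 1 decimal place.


The Betz coefficient Cp_max = 16/27 = 0.5926
v^3 = 6.7^3 = 300.763
P_betz = 0.5 * rho * A * v^3 * Cp_max
P_betz = 0.5 * 1.17 * 13911.3 * 300.763 * 0.5926
P_betz = 1450454.8 W

1450454.8


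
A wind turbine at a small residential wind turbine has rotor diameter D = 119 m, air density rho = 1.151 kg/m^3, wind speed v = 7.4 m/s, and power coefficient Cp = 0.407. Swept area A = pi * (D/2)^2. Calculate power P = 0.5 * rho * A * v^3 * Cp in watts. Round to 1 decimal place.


Step 1 -- Compute swept area:
  A = pi * (D/2)^2 = pi * (119/2)^2 = 11122.02 m^2
Step 2 -- Apply wind power equation:
  P = 0.5 * rho * A * v^3 * Cp
  v^3 = 7.4^3 = 405.224
  P = 0.5 * 1.151 * 11122.02 * 405.224 * 0.407
  P = 1055647.0 W

1055647.0


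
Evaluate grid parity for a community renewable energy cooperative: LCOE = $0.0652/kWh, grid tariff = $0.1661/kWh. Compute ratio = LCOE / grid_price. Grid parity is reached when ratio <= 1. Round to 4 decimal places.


Compare LCOE to grid price:
  LCOE = $0.0652/kWh, Grid price = $0.1661/kWh
  Ratio = LCOE / grid_price = 0.0652 / 0.1661 = 0.3925
  Grid parity achieved (ratio <= 1)? yes

0.3925


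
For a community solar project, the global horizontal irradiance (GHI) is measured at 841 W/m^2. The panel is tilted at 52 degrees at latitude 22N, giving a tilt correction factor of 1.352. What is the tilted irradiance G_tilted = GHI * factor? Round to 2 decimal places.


Identify the given values:
  GHI = 841 W/m^2, tilt correction factor = 1.352
Apply the formula G_tilted = GHI * factor:
  G_tilted = 841 * 1.352
  G_tilted = 1137.03 W/m^2

1137.03


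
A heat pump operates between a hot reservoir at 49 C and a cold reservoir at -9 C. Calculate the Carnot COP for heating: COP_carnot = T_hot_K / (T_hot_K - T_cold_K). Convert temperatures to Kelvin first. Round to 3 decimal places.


Convert to Kelvin:
  T_hot = 49 + 273.15 = 322.15 K
  T_cold = -9 + 273.15 = 264.15 K
Apply Carnot COP formula:
  COP = T_hot_K / (T_hot_K - T_cold_K) = 322.15 / 58.0
  COP = 5.554

5.554


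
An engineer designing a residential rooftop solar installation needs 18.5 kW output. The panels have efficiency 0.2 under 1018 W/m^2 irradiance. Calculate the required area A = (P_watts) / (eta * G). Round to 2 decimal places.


Convert target power to watts: P = 18.5 * 1000 = 18500.0 W
Compute denominator: eta * G = 0.2 * 1018 = 203.6
Required area A = P / (eta * G) = 18500.0 / 203.6
A = 90.86 m^2

90.86


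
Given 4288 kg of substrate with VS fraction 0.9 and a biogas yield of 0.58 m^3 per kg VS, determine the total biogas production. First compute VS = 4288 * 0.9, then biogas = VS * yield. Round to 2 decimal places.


Compute volatile solids:
  VS = mass * VS_fraction = 4288 * 0.9 = 3859.2 kg
Calculate biogas volume:
  Biogas = VS * specific_yield = 3859.2 * 0.58
  Biogas = 2238.34 m^3

2238.34


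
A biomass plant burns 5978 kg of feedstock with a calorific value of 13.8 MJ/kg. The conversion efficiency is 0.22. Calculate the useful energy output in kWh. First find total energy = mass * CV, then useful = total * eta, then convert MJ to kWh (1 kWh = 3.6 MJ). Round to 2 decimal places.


Total energy = mass * CV = 5978 * 13.8 = 82496.4 MJ
Useful energy = total * eta = 82496.4 * 0.22 = 18149.21 MJ
Convert to kWh: 18149.21 / 3.6
Useful energy = 5041.45 kWh

5041.45


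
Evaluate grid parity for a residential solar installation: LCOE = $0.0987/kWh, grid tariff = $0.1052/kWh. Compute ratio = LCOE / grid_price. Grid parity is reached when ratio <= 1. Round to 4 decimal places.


Compare LCOE to grid price:
  LCOE = $0.0987/kWh, Grid price = $0.1052/kWh
  Ratio = LCOE / grid_price = 0.0987 / 0.1052 = 0.9382
  Grid parity achieved (ratio <= 1)? yes

0.9382


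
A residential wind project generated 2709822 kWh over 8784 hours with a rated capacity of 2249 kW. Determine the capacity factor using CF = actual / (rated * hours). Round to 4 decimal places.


Capacity factor = actual output / maximum possible output
Maximum possible = rated * hours = 2249 * 8784 = 19755216 kWh
CF = 2709822 / 19755216
CF = 0.1372

0.1372


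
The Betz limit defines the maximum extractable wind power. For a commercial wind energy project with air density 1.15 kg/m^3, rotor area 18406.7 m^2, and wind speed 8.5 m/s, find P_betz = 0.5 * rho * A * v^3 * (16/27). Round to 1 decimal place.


The Betz coefficient Cp_max = 16/27 = 0.5926
v^3 = 8.5^3 = 614.125
P_betz = 0.5 * rho * A * v^3 * Cp_max
P_betz = 0.5 * 1.15 * 18406.7 * 614.125 * 0.5926
P_betz = 3851738.3 W

3851738.3


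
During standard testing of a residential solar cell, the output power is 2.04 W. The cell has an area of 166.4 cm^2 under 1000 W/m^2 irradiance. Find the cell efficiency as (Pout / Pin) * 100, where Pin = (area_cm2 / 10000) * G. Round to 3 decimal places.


First compute the input power:
  Pin = area_cm2 / 10000 * G = 166.4 / 10000 * 1000 = 16.64 W
Then compute efficiency:
  Efficiency = (Pout / Pin) * 100 = (2.04 / 16.64) * 100
  Efficiency = 12.260%

12.260


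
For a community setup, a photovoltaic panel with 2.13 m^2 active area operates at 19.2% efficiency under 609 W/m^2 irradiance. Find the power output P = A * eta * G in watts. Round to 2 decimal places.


Use the solar power formula P = A * eta * G.
Given: A = 2.13 m^2, eta = 0.192, G = 609 W/m^2
P = 2.13 * 0.192 * 609
P = 249.06 W

249.06


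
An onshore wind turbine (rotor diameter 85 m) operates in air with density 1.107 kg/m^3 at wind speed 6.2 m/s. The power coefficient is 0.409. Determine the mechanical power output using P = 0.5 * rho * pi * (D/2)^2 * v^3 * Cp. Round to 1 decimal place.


Step 1 -- Compute swept area:
  A = pi * (D/2)^2 = pi * (85/2)^2 = 5674.5 m^2
Step 2 -- Apply wind power equation:
  P = 0.5 * rho * A * v^3 * Cp
  v^3 = 6.2^3 = 238.328
  P = 0.5 * 1.107 * 5674.5 * 238.328 * 0.409
  P = 306156.7 W

306156.7


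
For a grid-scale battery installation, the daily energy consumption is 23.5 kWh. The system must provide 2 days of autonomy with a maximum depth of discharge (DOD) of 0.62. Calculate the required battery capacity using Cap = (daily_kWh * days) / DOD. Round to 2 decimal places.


Total energy needed = daily * days = 23.5 * 2 = 47.0 kWh
Account for depth of discharge:
  Cap = total_energy / DOD = 47.0 / 0.62
  Cap = 75.81 kWh

75.81


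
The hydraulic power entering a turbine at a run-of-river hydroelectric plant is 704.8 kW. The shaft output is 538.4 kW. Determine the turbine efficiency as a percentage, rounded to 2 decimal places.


Turbine efficiency = (output power / input power) * 100
eta = (538.4 / 704.8) * 100
eta = 76.39%

76.39


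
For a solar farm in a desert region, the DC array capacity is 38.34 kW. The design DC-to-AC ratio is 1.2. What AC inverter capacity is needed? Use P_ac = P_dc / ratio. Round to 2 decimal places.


The inverter AC capacity is determined by the DC/AC ratio.
Given: P_dc = 38.34 kW, DC/AC ratio = 1.2
P_ac = P_dc / ratio = 38.34 / 1.2
P_ac = 31.95 kW

31.95


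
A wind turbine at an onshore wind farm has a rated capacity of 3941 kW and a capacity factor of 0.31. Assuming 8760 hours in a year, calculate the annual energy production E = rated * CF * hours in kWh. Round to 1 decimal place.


Annual energy = rated_kW * capacity_factor * hours_per_year
Given: P_rated = 3941 kW, CF = 0.31, hours = 8760
E = 3941 * 0.31 * 8760
E = 10702179.6 kWh

10702179.6


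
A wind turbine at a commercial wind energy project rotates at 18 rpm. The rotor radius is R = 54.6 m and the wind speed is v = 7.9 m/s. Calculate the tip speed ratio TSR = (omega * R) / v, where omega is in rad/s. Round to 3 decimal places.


Convert rotational speed to rad/s:
  omega = 18 * 2 * pi / 60 = 1.885 rad/s
Compute tip speed:
  v_tip = omega * R = 1.885 * 54.6 = 102.919 m/s
Tip speed ratio:
  TSR = v_tip / v_wind = 102.919 / 7.9 = 13.028

13.028


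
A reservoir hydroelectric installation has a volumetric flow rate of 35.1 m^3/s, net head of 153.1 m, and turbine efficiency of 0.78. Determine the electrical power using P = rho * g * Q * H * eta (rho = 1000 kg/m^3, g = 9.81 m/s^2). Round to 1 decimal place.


Apply the hydropower formula P = rho * g * Q * H * eta
rho * g = 1000 * 9.81 = 9810.0
P = 9810.0 * 35.1 * 153.1 * 0.78
P = 41119319.4 W

41119319.4


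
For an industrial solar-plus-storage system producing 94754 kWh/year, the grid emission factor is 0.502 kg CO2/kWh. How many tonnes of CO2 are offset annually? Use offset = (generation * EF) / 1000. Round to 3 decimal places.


CO2 offset in kg = generation * emission_factor
CO2 offset = 94754 * 0.502 = 47566.51 kg
Convert to tonnes:
  CO2 offset = 47566.51 / 1000 = 47.567 tonnes

47.567


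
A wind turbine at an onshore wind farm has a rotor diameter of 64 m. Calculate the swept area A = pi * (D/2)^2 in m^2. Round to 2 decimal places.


Compute the rotor radius:
  r = D / 2 = 64 / 2 = 32.0 m
Calculate swept area:
  A = pi * r^2 = pi * 32.0^2
  A = 3216.99 m^2

3216.99


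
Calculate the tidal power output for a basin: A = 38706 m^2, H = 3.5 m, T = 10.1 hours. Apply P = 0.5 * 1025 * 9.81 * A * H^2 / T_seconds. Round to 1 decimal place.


Convert period to seconds: T = 10.1 * 3600 = 36360.0 s
H^2 = 3.5^2 = 12.25
P = 0.5 * rho * g * A * H^2 / T
P = 0.5 * 1025 * 9.81 * 38706 * 12.25 / 36360.0
P = 65562.2 W

65562.2


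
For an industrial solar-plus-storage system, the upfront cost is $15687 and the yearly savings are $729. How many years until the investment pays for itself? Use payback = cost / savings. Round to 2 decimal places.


Simple payback period = initial cost / annual savings
Payback = 15687 / 729
Payback = 21.52 years

21.52


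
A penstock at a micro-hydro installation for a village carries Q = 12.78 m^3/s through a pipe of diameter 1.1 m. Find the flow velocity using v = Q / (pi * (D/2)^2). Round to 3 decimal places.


Compute pipe cross-sectional area:
  A = pi * (D/2)^2 = pi * (1.1/2)^2 = 0.9503 m^2
Calculate velocity:
  v = Q / A = 12.78 / 0.9503
  v = 13.448 m/s

13.448


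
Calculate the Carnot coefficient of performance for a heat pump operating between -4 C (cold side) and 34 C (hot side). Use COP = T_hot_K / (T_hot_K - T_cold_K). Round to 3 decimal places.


Convert to Kelvin:
  T_hot = 34 + 273.15 = 307.15 K
  T_cold = -4 + 273.15 = 269.15 K
Apply Carnot COP formula:
  COP = T_hot_K / (T_hot_K - T_cold_K) = 307.15 / 38.0
  COP = 8.083

8.083


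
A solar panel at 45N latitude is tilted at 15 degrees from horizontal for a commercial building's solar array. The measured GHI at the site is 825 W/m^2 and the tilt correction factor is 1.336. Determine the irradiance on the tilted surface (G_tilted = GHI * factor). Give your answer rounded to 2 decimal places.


Identify the given values:
  GHI = 825 W/m^2, tilt correction factor = 1.336
Apply the formula G_tilted = GHI * factor:
  G_tilted = 825 * 1.336
  G_tilted = 1102.20 W/m^2

1102.20


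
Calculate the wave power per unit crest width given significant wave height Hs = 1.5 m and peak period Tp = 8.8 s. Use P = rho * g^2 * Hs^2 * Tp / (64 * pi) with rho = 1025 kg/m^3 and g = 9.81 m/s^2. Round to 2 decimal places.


Apply wave power formula:
  g^2 = 9.81^2 = 96.2361
  Hs^2 = 1.5^2 = 2.25
  Numerator = rho * g^2 * Hs^2 * Tp = 1025 * 96.2361 * 2.25 * 8.8 = 1953111.65
  Denominator = 64 * pi = 201.0619
  P = 1953111.65 / 201.0619 = 9713.98 W/m

9713.98


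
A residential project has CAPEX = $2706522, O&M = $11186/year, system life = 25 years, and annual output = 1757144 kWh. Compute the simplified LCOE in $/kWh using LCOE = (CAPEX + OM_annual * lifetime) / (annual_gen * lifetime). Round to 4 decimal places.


Total cost = CAPEX + OM * lifetime = 2706522 + 11186 * 25 = 2706522 + 279650 = 2986172
Total generation = annual * lifetime = 1757144 * 25 = 43928600 kWh
LCOE = 2986172 / 43928600
LCOE = 0.0680 $/kWh

0.0680


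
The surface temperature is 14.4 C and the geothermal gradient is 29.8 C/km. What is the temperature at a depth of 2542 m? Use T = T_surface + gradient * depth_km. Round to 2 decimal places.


Convert depth to km: 2542 / 1000 = 2.542 km
Temperature increase = gradient * depth_km = 29.8 * 2.542 = 75.75 C
Temperature at depth = T_surface + delta_T = 14.4 + 75.75
T = 90.15 C

90.15


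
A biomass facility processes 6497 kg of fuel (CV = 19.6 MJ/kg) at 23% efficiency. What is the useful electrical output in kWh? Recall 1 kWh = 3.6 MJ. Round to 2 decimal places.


Total energy = mass * CV = 6497 * 19.6 = 127341.2 MJ
Useful energy = total * eta = 127341.2 * 0.23 = 29288.48 MJ
Convert to kWh: 29288.48 / 3.6
Useful energy = 8135.69 kWh

8135.69


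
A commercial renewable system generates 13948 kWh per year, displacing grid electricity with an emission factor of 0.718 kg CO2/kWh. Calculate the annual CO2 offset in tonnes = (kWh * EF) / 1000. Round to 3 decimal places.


CO2 offset in kg = generation * emission_factor
CO2 offset = 13948 * 0.718 = 10014.66 kg
Convert to tonnes:
  CO2 offset = 10014.66 / 1000 = 10.015 tonnes

10.015


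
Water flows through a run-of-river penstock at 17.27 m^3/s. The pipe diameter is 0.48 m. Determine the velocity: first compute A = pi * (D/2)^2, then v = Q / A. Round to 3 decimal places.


Compute pipe cross-sectional area:
  A = pi * (D/2)^2 = pi * (0.48/2)^2 = 0.181 m^2
Calculate velocity:
  v = Q / A = 17.27 / 0.181
  v = 95.438 m/s

95.438


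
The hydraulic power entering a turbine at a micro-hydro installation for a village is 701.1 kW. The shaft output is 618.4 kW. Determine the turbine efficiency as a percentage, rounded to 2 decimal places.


Turbine efficiency = (output power / input power) * 100
eta = (618.4 / 701.1) * 100
eta = 88.20%

88.20


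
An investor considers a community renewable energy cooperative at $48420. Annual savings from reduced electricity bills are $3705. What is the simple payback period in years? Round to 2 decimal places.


Simple payback period = initial cost / annual savings
Payback = 48420 / 3705
Payback = 13.07 years

13.07


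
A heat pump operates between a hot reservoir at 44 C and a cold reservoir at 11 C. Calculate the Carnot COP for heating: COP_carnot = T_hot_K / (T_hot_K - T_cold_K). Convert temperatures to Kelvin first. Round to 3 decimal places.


Convert to Kelvin:
  T_hot = 44 + 273.15 = 317.15 K
  T_cold = 11 + 273.15 = 284.15 K
Apply Carnot COP formula:
  COP = T_hot_K / (T_hot_K - T_cold_K) = 317.15 / 33.0
  COP = 9.611

9.611


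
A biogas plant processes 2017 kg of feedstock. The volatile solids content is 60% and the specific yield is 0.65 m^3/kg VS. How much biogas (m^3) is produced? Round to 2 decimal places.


Compute volatile solids:
  VS = mass * VS_fraction = 2017 * 0.6 = 1210.2 kg
Calculate biogas volume:
  Biogas = VS * specific_yield = 1210.2 * 0.65
  Biogas = 786.63 m^3

786.63


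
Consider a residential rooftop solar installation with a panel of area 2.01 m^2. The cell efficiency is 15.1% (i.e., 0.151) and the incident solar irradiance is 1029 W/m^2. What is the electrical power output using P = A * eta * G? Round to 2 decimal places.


Use the solar power formula P = A * eta * G.
Given: A = 2.01 m^2, eta = 0.151, G = 1029 W/m^2
P = 2.01 * 0.151 * 1029
P = 312.31 W

312.31


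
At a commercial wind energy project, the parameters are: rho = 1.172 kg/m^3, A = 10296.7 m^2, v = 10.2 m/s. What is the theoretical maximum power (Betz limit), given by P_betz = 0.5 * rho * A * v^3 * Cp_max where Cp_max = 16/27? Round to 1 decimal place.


The Betz coefficient Cp_max = 16/27 = 0.5926
v^3 = 10.2^3 = 1061.208
P_betz = 0.5 * rho * A * v^3 * Cp_max
P_betz = 0.5 * 1.172 * 10296.7 * 1061.208 * 0.5926
P_betz = 3794481.2 W

3794481.2


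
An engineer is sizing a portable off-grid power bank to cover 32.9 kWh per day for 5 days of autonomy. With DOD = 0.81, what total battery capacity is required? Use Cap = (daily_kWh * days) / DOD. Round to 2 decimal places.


Total energy needed = daily * days = 32.9 * 5 = 164.5 kWh
Account for depth of discharge:
  Cap = total_energy / DOD = 164.5 / 0.81
  Cap = 203.09 kWh

203.09


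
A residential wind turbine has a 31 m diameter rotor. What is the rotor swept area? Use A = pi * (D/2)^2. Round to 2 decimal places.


Compute the rotor radius:
  r = D / 2 = 31 / 2 = 15.5 m
Calculate swept area:
  A = pi * r^2 = pi * 15.5^2
  A = 754.77 m^2

754.77


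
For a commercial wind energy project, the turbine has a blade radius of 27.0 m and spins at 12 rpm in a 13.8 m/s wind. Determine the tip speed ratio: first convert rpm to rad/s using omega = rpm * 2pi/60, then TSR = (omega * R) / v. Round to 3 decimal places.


Convert rotational speed to rad/s:
  omega = 12 * 2 * pi / 60 = 1.2566 rad/s
Compute tip speed:
  v_tip = omega * R = 1.2566 * 27.0 = 33.929 m/s
Tip speed ratio:
  TSR = v_tip / v_wind = 33.929 / 13.8 = 2.459

2.459


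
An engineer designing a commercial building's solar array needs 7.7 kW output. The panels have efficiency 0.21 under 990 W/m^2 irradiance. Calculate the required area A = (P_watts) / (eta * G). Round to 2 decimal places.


Convert target power to watts: P = 7.7 * 1000 = 7700.0 W
Compute denominator: eta * G = 0.21 * 990 = 207.9
Required area A = P / (eta * G) = 7700.0 / 207.9
A = 37.04 m^2

37.04


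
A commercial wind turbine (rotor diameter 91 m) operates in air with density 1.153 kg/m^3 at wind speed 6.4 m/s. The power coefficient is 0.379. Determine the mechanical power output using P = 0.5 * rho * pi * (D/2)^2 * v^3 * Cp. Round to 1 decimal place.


Step 1 -- Compute swept area:
  A = pi * (D/2)^2 = pi * (91/2)^2 = 6503.88 m^2
Step 2 -- Apply wind power equation:
  P = 0.5 * rho * A * v^3 * Cp
  v^3 = 6.4^3 = 262.144
  P = 0.5 * 1.153 * 6503.88 * 262.144 * 0.379
  P = 372521.3 W

372521.3


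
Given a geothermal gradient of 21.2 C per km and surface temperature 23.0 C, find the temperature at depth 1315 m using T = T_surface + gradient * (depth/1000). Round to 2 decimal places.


Convert depth to km: 1315 / 1000 = 1.315 km
Temperature increase = gradient * depth_km = 21.2 * 1.315 = 27.88 C
Temperature at depth = T_surface + delta_T = 23.0 + 27.88
T = 50.88 C

50.88


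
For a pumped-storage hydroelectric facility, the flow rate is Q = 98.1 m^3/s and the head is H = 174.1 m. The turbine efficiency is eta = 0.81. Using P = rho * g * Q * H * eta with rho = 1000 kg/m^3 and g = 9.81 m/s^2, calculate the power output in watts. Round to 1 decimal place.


Apply the hydropower formula P = rho * g * Q * H * eta
rho * g = 1000 * 9.81 = 9810.0
P = 9810.0 * 98.1 * 174.1 * 0.81
P = 135713110.6 W

135713110.6


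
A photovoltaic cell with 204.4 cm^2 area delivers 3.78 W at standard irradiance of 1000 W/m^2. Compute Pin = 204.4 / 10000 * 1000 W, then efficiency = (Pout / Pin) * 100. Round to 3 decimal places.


First compute the input power:
  Pin = area_cm2 / 10000 * G = 204.4 / 10000 * 1000 = 20.44 W
Then compute efficiency:
  Efficiency = (Pout / Pin) * 100 = (3.78 / 20.44) * 100
  Efficiency = 18.493%

18.493


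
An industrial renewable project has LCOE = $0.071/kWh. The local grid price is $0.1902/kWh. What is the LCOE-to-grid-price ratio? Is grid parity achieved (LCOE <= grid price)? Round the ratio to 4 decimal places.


Compare LCOE to grid price:
  LCOE = $0.071/kWh, Grid price = $0.1902/kWh
  Ratio = LCOE / grid_price = 0.071 / 0.1902 = 0.3733
  Grid parity achieved (ratio <= 1)? yes

0.3733


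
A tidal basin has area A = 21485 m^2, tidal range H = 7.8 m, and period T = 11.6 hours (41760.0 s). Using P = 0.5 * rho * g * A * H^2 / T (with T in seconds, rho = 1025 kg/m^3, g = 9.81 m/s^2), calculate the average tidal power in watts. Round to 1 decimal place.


Convert period to seconds: T = 11.6 * 3600 = 41760.0 s
H^2 = 7.8^2 = 60.84
P = 0.5 * rho * g * A * H^2 / T
P = 0.5 * 1025 * 9.81 * 21485 * 60.84 / 41760.0
P = 157371.8 W

157371.8


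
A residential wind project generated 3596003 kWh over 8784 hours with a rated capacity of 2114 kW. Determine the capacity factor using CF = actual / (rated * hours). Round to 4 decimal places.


Capacity factor = actual output / maximum possible output
Maximum possible = rated * hours = 2114 * 8784 = 18569376 kWh
CF = 3596003 / 18569376
CF = 0.1937

0.1937


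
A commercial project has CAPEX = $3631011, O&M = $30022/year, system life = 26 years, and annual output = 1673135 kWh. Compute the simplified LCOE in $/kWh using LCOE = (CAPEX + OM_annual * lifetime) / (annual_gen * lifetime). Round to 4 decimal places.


Total cost = CAPEX + OM * lifetime = 3631011 + 30022 * 26 = 3631011 + 780572 = 4411583
Total generation = annual * lifetime = 1673135 * 26 = 43501510 kWh
LCOE = 4411583 / 43501510
LCOE = 0.1014 $/kWh

0.1014


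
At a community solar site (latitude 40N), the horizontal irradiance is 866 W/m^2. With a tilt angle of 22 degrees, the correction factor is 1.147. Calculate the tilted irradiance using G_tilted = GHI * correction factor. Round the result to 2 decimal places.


Identify the given values:
  GHI = 866 W/m^2, tilt correction factor = 1.147
Apply the formula G_tilted = GHI * factor:
  G_tilted = 866 * 1.147
  G_tilted = 993.30 W/m^2

993.30


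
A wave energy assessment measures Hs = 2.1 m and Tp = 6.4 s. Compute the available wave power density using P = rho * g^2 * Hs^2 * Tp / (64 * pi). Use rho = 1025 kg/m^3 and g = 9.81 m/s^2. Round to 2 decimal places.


Apply wave power formula:
  g^2 = 9.81^2 = 96.2361
  Hs^2 = 2.1^2 = 4.41
  Numerator = rho * g^2 * Hs^2 * Tp = 1025 * 96.2361 * 4.41 * 6.4 = 2784071.88
  Denominator = 64 * pi = 201.0619
  P = 2784071.88 / 201.0619 = 13846.84 W/m

13846.84


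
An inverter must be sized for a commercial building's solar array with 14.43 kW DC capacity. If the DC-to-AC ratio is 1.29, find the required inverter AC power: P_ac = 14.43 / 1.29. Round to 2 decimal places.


The inverter AC capacity is determined by the DC/AC ratio.
Given: P_dc = 14.43 kW, DC/AC ratio = 1.29
P_ac = P_dc / ratio = 14.43 / 1.29
P_ac = 11.19 kW

11.19


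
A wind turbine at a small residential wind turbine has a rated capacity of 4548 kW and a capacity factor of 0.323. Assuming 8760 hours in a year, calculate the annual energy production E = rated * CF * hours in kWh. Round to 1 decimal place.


Annual energy = rated_kW * capacity_factor * hours_per_year
Given: P_rated = 4548 kW, CF = 0.323, hours = 8760
E = 4548 * 0.323 * 8760
E = 12868475.0 kWh

12868475.0


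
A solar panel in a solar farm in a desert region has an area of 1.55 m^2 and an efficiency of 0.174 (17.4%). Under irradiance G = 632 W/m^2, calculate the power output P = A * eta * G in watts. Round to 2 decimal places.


Use the solar power formula P = A * eta * G.
Given: A = 1.55 m^2, eta = 0.174, G = 632 W/m^2
P = 1.55 * 0.174 * 632
P = 170.45 W

170.45


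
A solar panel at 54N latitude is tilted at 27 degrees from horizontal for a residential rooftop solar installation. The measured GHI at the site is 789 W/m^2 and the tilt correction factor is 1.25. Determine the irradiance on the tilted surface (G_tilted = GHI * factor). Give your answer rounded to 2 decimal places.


Identify the given values:
  GHI = 789 W/m^2, tilt correction factor = 1.25
Apply the formula G_tilted = GHI * factor:
  G_tilted = 789 * 1.25
  G_tilted = 986.25 W/m^2

986.25


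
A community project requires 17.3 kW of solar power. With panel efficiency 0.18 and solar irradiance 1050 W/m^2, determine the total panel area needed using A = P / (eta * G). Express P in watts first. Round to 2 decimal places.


Convert target power to watts: P = 17.3 * 1000 = 17300.0 W
Compute denominator: eta * G = 0.18 * 1050 = 189.0
Required area A = P / (eta * G) = 17300.0 / 189.0
A = 91.53 m^2

91.53


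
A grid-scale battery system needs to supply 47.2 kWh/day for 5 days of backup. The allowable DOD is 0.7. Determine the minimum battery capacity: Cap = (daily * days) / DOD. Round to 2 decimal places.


Total energy needed = daily * days = 47.2 * 5 = 236.0 kWh
Account for depth of discharge:
  Cap = total_energy / DOD = 236.0 / 0.7
  Cap = 337.14 kWh

337.14


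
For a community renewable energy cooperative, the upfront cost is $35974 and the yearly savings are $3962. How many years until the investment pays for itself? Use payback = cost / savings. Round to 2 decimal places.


Simple payback period = initial cost / annual savings
Payback = 35974 / 3962
Payback = 9.08 years

9.08


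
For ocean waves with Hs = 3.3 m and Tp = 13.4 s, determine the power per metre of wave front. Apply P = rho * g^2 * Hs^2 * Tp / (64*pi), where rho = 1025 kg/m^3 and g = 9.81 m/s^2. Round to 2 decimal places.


Apply wave power formula:
  g^2 = 9.81^2 = 96.2361
  Hs^2 = 3.3^2 = 10.89
  Numerator = rho * g^2 * Hs^2 * Tp = 1025 * 96.2361 * 10.89 * 13.4 = 14394432.86
  Denominator = 64 * pi = 201.0619
  P = 14394432.86 / 201.0619 = 71592.04 W/m

71592.04


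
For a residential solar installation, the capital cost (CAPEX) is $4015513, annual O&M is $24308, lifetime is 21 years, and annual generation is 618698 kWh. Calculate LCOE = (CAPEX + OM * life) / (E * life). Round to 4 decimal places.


Total cost = CAPEX + OM * lifetime = 4015513 + 24308 * 21 = 4015513 + 510468 = 4525981
Total generation = annual * lifetime = 618698 * 21 = 12992658 kWh
LCOE = 4525981 / 12992658
LCOE = 0.3483 $/kWh

0.3483


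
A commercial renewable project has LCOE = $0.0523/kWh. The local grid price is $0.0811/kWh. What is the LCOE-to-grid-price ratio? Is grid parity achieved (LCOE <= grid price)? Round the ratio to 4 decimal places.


Compare LCOE to grid price:
  LCOE = $0.0523/kWh, Grid price = $0.0811/kWh
  Ratio = LCOE / grid_price = 0.0523 / 0.0811 = 0.6449
  Grid parity achieved (ratio <= 1)? yes

0.6449


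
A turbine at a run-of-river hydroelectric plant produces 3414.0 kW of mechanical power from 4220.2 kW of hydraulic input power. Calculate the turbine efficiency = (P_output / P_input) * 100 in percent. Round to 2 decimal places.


Turbine efficiency = (output power / input power) * 100
eta = (3414.0 / 4220.2) * 100
eta = 80.90%

80.90


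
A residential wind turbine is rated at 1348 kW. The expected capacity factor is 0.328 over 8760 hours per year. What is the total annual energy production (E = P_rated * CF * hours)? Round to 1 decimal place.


Annual energy = rated_kW * capacity_factor * hours_per_year
Given: P_rated = 1348 kW, CF = 0.328, hours = 8760
E = 1348 * 0.328 * 8760
E = 3873181.4 kWh

3873181.4


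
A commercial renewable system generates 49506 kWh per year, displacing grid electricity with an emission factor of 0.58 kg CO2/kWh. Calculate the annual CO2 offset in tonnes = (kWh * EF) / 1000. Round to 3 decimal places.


CO2 offset in kg = generation * emission_factor
CO2 offset = 49506 * 0.58 = 28713.48 kg
Convert to tonnes:
  CO2 offset = 28713.48 / 1000 = 28.713 tonnes

28.713


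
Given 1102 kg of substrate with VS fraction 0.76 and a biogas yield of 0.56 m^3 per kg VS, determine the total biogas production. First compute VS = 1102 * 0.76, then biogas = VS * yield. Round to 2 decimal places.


Compute volatile solids:
  VS = mass * VS_fraction = 1102 * 0.76 = 837.52 kg
Calculate biogas volume:
  Biogas = VS * specific_yield = 837.52 * 0.56
  Biogas = 469.01 m^3

469.01


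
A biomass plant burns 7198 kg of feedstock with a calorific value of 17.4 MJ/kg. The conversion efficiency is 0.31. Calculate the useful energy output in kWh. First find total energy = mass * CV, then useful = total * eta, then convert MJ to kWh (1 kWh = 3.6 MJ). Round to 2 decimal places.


Total energy = mass * CV = 7198 * 17.4 = 125245.2 MJ
Useful energy = total * eta = 125245.2 * 0.31 = 38826.01 MJ
Convert to kWh: 38826.01 / 3.6
Useful energy = 10785.00 kWh

10785.00


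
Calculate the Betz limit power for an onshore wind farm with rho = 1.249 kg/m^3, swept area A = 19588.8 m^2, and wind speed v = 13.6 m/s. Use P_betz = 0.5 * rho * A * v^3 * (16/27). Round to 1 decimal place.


The Betz coefficient Cp_max = 16/27 = 0.5926
v^3 = 13.6^3 = 2515.456
P_betz = 0.5 * rho * A * v^3 * Cp_max
P_betz = 0.5 * 1.249 * 19588.8 * 2515.456 * 0.5926
P_betz = 18235312.8 W

18235312.8


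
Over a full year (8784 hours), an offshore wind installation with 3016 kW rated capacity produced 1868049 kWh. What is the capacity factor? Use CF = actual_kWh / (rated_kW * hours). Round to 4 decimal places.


Capacity factor = actual output / maximum possible output
Maximum possible = rated * hours = 3016 * 8784 = 26492544 kWh
CF = 1868049 / 26492544
CF = 0.0705

0.0705


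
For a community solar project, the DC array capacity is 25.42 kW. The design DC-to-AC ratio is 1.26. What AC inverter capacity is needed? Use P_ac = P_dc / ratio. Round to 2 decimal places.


The inverter AC capacity is determined by the DC/AC ratio.
Given: P_dc = 25.42 kW, DC/AC ratio = 1.26
P_ac = P_dc / ratio = 25.42 / 1.26
P_ac = 20.17 kW

20.17


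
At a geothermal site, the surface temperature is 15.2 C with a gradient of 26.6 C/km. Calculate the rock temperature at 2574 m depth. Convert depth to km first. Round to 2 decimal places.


Convert depth to km: 2574 / 1000 = 2.574 km
Temperature increase = gradient * depth_km = 26.6 * 2.574 = 68.47 C
Temperature at depth = T_surface + delta_T = 15.2 + 68.47
T = 83.67 C

83.67


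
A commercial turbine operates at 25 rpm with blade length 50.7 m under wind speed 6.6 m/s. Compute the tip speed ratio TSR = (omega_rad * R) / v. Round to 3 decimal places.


Convert rotational speed to rad/s:
  omega = 25 * 2 * pi / 60 = 2.618 rad/s
Compute tip speed:
  v_tip = omega * R = 2.618 * 50.7 = 132.732 m/s
Tip speed ratio:
  TSR = v_tip / v_wind = 132.732 / 6.6 = 20.111

20.111


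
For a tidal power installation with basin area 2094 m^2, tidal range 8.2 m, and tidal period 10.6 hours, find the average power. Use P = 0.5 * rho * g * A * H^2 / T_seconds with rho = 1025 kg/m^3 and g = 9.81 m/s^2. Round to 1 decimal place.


Convert period to seconds: T = 10.6 * 3600 = 38160.0 s
H^2 = 8.2^2 = 67.24
P = 0.5 * rho * g * A * H^2 / T
P = 0.5 * 1025 * 9.81 * 2094 * 67.24 / 38160.0
P = 18550.6 W

18550.6


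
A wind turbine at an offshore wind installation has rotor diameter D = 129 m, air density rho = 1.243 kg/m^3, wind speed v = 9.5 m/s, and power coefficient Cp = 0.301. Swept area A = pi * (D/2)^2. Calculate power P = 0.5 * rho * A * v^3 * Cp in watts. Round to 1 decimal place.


Step 1 -- Compute swept area:
  A = pi * (D/2)^2 = pi * (129/2)^2 = 13069.81 m^2
Step 2 -- Apply wind power equation:
  P = 0.5 * rho * A * v^3 * Cp
  v^3 = 9.5^3 = 857.375
  P = 0.5 * 1.243 * 13069.81 * 857.375 * 0.301
  P = 2096272.5 W

2096272.5


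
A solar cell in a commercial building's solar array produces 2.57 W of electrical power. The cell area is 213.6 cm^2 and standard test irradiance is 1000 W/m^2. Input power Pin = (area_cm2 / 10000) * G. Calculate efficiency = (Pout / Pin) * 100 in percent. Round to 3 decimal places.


First compute the input power:
  Pin = area_cm2 / 10000 * G = 213.6 / 10000 * 1000 = 21.36 W
Then compute efficiency:
  Efficiency = (Pout / Pin) * 100 = (2.57 / 21.36) * 100
  Efficiency = 12.032%

12.032


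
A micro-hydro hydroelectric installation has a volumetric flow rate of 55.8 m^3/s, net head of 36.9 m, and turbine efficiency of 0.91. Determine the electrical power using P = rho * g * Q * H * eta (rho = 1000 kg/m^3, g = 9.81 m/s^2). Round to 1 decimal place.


Apply the hydropower formula P = rho * g * Q * H * eta
rho * g = 1000 * 9.81 = 9810.0
P = 9810.0 * 55.8 * 36.9 * 0.91
P = 18381077.4 W

18381077.4


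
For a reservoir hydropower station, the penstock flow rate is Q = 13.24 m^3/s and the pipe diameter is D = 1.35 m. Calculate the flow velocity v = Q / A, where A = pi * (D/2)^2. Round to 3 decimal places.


Compute pipe cross-sectional area:
  A = pi * (D/2)^2 = pi * (1.35/2)^2 = 1.4314 m^2
Calculate velocity:
  v = Q / A = 13.24 / 1.4314
  v = 9.250 m/s

9.250


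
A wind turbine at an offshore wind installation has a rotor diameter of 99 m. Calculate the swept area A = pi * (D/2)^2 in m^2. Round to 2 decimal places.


Compute the rotor radius:
  r = D / 2 = 99 / 2 = 49.5 m
Calculate swept area:
  A = pi * r^2 = pi * 49.5^2
  A = 7697.69 m^2

7697.69


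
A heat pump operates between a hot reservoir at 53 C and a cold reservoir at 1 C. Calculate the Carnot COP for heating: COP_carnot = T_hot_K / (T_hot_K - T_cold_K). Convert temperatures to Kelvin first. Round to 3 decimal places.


Convert to Kelvin:
  T_hot = 53 + 273.15 = 326.15 K
  T_cold = 1 + 273.15 = 274.15 K
Apply Carnot COP formula:
  COP = T_hot_K / (T_hot_K - T_cold_K) = 326.15 / 52.0
  COP = 6.272

6.272


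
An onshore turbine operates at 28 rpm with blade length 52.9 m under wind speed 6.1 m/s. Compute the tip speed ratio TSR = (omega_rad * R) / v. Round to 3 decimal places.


Convert rotational speed to rad/s:
  omega = 28 * 2 * pi / 60 = 2.9322 rad/s
Compute tip speed:
  v_tip = omega * R = 2.9322 * 52.9 = 155.111 m/s
Tip speed ratio:
  TSR = v_tip / v_wind = 155.111 / 6.1 = 25.428

25.428


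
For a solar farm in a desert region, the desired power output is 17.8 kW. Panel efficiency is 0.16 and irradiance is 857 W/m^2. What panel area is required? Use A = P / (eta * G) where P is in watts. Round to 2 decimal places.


Convert target power to watts: P = 17.8 * 1000 = 17800.0 W
Compute denominator: eta * G = 0.16 * 857 = 137.12
Required area A = P / (eta * G) = 17800.0 / 137.12
A = 129.81 m^2

129.81


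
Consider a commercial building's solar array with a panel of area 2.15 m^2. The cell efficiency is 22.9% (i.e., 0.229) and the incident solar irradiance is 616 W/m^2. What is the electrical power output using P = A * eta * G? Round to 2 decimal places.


Use the solar power formula P = A * eta * G.
Given: A = 2.15 m^2, eta = 0.229, G = 616 W/m^2
P = 2.15 * 0.229 * 616
P = 303.29 W

303.29


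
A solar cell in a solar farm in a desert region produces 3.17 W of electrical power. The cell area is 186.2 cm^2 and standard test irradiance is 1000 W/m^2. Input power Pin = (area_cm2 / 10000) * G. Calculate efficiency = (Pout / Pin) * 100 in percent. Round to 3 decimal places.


First compute the input power:
  Pin = area_cm2 / 10000 * G = 186.2 / 10000 * 1000 = 18.62 W
Then compute efficiency:
  Efficiency = (Pout / Pin) * 100 = (3.17 / 18.62) * 100
  Efficiency = 17.025%

17.025


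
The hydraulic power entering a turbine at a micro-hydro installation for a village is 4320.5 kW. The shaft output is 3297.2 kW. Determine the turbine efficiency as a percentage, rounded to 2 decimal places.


Turbine efficiency = (output power / input power) * 100
eta = (3297.2 / 4320.5) * 100
eta = 76.32%

76.32


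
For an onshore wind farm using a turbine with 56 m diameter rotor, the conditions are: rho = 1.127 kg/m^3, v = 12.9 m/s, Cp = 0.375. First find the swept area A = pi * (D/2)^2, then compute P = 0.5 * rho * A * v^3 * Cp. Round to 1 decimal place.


Step 1 -- Compute swept area:
  A = pi * (D/2)^2 = pi * (56/2)^2 = 2463.01 m^2
Step 2 -- Apply wind power equation:
  P = 0.5 * rho * A * v^3 * Cp
  v^3 = 12.9^3 = 2146.689
  P = 0.5 * 1.127 * 2463.01 * 2146.689 * 0.375
  P = 1117275.4 W

1117275.4


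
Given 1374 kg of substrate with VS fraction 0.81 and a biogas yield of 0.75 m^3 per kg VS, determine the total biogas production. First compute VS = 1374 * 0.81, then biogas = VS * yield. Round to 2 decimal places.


Compute volatile solids:
  VS = mass * VS_fraction = 1374 * 0.81 = 1112.94 kg
Calculate biogas volume:
  Biogas = VS * specific_yield = 1112.94 * 0.75
  Biogas = 834.71 m^3

834.71


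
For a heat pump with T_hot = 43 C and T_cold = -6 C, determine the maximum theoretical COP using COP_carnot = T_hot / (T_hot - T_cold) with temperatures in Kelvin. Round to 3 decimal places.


Convert to Kelvin:
  T_hot = 43 + 273.15 = 316.15 K
  T_cold = -6 + 273.15 = 267.15 K
Apply Carnot COP formula:
  COP = T_hot_K / (T_hot_K - T_cold_K) = 316.15 / 49.0
  COP = 6.452

6.452


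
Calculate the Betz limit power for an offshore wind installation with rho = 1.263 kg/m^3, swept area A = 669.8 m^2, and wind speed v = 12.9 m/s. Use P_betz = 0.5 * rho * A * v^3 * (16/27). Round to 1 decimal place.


The Betz coefficient Cp_max = 16/27 = 0.5926
v^3 = 12.9^3 = 2146.689
P_betz = 0.5 * rho * A * v^3 * Cp_max
P_betz = 0.5 * 1.263 * 669.8 * 2146.689 * 0.5926
P_betz = 538076.3 W

538076.3


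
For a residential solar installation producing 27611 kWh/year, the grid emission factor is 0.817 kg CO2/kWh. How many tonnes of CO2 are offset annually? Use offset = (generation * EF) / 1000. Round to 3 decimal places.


CO2 offset in kg = generation * emission_factor
CO2 offset = 27611 * 0.817 = 22558.19 kg
Convert to tonnes:
  CO2 offset = 22558.19 / 1000 = 22.558 tonnes

22.558
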